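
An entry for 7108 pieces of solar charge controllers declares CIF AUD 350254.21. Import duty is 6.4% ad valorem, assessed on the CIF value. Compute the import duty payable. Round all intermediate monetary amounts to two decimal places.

Import duty = 350254.21 × 6.4% = 22416.27

Import duty: AUD 22416.27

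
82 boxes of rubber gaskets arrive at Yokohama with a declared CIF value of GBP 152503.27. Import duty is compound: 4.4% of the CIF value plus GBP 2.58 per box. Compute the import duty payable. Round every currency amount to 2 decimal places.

Ad valorem component: 152503.27 × 4.4% = 6710.14
Specific component: 82 × 2.58 = 211.56
Import duty = 6710.14 + 211.56 = 6921.70

Import duty: GBP 6921.70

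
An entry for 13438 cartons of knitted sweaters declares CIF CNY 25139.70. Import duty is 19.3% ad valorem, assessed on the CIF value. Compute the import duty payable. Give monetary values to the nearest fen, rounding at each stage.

Import duty: CNY 4851.96

Import duty = 25139.70 × 19.3% = 4851.96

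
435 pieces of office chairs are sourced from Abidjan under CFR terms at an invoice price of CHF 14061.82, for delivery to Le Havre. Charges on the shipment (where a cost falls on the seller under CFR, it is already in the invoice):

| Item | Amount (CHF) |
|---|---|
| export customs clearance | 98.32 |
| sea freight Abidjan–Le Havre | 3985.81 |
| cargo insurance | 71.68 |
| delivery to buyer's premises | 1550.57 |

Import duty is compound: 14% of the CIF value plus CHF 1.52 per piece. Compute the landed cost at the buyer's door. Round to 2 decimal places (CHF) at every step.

CFR: the seller pays costs through ocean freight to the destination port, but not insurance.
Already in the invoice (seller's account under CFR): export clearance, freight — exclude.
CIF value = CFR price + insurance = 14061.82 + 71.68 = 14133.50
Ad valorem component: 14133.50 × 14% = 1978.69
Specific component: 435 × 1.52 = 661.20
Import duty = 1978.69 + 661.20 = 2639.89
Buyer bears: insurance 71.68 + delivery 1550.57 + duty 2639.89 = 4262.14
Landed cost = invoice 14061.82 + 4262.14 = 18323.96

Total landed cost: CHF 18323.96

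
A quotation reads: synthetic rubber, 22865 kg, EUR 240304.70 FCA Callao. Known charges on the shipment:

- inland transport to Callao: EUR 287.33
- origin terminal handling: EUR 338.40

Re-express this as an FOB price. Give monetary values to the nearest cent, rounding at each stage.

FOB price: EUR 240643.10

Not relevant to the conversion: inland to port — on the seller under both FCA and FOB; already in the FCA price and stays in the FOB price.
From FCA to FOB, the seller additionally bears: origin terminal.
FOB price = 240304.70 + 338.40 = 240643.10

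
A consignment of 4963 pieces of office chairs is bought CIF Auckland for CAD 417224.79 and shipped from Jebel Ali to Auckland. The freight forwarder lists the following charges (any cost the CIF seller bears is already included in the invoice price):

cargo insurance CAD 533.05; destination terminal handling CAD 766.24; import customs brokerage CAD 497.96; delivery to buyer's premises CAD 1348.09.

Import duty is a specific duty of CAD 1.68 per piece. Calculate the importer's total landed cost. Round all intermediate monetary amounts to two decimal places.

CIF: the seller pays costs through ocean freight and marine insurance to the destination port.
Already in the invoice (seller's account under CIF): insurance — exclude.
The CIF price already equals the CIF value: 417224.79
Import duty = 4963 × 1.68 = 8337.84
Buyer bears: destination terminal 766.24 + brokerage 497.96 + delivery 1348.09 + duty 8337.84 = 10950.13
Landed cost = invoice 417224.79 + 10950.13 = 428174.92

Total landed cost: CAD 428174.92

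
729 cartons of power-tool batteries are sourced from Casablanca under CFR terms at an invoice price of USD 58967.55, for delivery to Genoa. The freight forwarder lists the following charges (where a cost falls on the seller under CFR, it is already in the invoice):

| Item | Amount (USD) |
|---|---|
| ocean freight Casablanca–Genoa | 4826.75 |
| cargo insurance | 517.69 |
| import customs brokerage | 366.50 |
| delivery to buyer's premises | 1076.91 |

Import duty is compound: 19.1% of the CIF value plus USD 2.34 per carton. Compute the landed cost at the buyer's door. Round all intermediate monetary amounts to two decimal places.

Total landed cost: USD 73996.19

CFR: the seller pays costs through ocean freight to the destination port, but not insurance.
Already in the invoice (seller's account under CFR): freight — exclude.
CIF value = CFR price + insurance = 58967.55 + 517.69 = 59485.24
Ad valorem component: 59485.24 × 19.1% = 11361.68
Specific component: 729 × 2.34 = 1705.86
Import duty = 11361.68 + 1705.86 = 13067.54
Buyer bears: insurance 517.69 + brokerage 366.50 + delivery 1076.91 + duty 13067.54 = 15028.64
Landed cost = invoice 58967.55 + 15028.64 = 73996.19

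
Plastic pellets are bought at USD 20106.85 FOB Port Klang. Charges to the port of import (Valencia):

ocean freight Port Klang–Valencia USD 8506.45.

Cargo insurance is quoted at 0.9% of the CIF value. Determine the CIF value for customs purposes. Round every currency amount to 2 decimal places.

CIF value: USD 28873.16

Let C be the CIF value. C = FOB price + freight + 0.9% × C
C − 0.9% × C = 20106.85 + 8506.45
0.991 × C = 28613.30
C = 28613.30 / 0.991 = 28873.16
Insurance premium = 0.9% × 28873.16 = 259.86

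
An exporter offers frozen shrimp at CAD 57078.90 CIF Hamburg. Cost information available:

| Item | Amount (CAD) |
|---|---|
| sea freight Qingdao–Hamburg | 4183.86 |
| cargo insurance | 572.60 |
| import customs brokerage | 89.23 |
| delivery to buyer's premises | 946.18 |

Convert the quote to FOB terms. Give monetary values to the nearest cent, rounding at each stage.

Not relevant to the conversion: delivery, brokerage — on the buyer under both terms; not part of either seller's price.
From CIF to FOB, the seller no longer bears: freight, insurance.
FOB price = 57078.90 − 4183.86 − 572.60 = 52322.44

FOB price: CAD 52322.44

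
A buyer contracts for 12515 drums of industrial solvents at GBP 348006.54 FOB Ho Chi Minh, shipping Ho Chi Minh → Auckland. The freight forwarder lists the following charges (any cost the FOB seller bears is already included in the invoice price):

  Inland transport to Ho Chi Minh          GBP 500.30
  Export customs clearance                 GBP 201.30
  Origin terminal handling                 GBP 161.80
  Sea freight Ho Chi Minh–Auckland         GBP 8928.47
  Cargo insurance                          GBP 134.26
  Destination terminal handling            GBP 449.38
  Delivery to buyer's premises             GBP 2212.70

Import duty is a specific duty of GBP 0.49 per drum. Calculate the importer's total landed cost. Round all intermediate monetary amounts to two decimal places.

Total landed cost: GBP 365863.70

FOB: the seller bears costs until goods are on board at the origin port; the buyer bears freight, insurance and all costs thereafter.
Already in the invoice (seller's account under FOB): inland to port, export clearance, origin terminal — exclude.
CIF value = FOB price + freight + insurance = 348006.54 + 8928.47 + 134.26 = 357069.27
Import duty = 12515 × 0.49 = 6132.35
Buyer bears: freight 8928.47 + insurance 134.26 + destination terminal 449.38 + delivery 2212.70 + duty 6132.35 = 17857.16
Landed cost = invoice 348006.54 + 17857.16 = 365863.70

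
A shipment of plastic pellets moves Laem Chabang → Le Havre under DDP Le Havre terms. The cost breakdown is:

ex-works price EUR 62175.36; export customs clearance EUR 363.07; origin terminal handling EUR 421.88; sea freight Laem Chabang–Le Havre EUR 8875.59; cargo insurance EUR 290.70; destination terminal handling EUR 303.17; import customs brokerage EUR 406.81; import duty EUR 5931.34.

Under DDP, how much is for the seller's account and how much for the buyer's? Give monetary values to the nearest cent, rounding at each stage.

DDP: the seller bears all costs including import duty.
Seller's account: goods 62175.36 + export clearance 363.07 + origin terminal 421.88 + freight 8875.59 + insurance 290.70 + destination terminal 303.17 + brokerage 406.81 + duty 5931.34 = 78767.92
Buyer's account: 0.00

Seller: EUR 78767.92; buyer: EUR 0.00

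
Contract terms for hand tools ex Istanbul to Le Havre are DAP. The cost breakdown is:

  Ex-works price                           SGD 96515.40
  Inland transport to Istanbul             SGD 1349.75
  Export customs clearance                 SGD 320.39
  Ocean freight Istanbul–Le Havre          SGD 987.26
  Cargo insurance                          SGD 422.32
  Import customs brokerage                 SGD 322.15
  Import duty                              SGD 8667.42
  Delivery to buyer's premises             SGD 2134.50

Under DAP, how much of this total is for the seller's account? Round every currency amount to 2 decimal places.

DAP: the seller bears all costs to the named destination except import duty and clearance.
Seller's account: goods 96515.40 + inland to port 1349.75 + export clearance 320.39 + freight 987.26 + insurance 422.32 + delivery 2134.50 = 101729.62
Buyer's account: brokerage 322.15 + duty 8667.42 = 8989.57

Seller's account: SGD 101729.62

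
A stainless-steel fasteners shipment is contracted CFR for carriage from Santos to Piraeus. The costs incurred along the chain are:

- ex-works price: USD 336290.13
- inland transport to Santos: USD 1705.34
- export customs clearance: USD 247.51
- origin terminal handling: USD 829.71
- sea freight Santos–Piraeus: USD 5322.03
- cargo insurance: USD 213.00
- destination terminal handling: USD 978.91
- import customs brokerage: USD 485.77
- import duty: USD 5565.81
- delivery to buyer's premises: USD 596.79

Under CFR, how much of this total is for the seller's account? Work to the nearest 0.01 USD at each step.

CFR: the seller pays costs through ocean freight to the destination port, but not insurance.
Seller's account: goods 336290.13 + inland to port 1705.34 + export clearance 247.51 + origin terminal 829.71 + freight 5322.03 = 344394.72
Buyer's account: insurance 213.00 + destination terminal 978.91 + brokerage 485.77 + duty 5565.81 + delivery 596.79 = 7840.28

Seller's account: USD 344394.72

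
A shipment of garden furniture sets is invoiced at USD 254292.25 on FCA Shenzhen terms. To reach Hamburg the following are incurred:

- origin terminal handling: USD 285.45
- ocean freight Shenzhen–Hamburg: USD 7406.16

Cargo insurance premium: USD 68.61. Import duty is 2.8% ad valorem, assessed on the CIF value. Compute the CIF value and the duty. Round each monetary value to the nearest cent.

CIF value: USD 262052.47; import duty: USD 7337.47

CIF = FCA price + pre-shipment costs + freight + insurance
CIF = 254292.25 + 285.45 + 7406.16 + 68.61 = 262052.47
Import duty = 262052.47 × 2.8% = 7337.47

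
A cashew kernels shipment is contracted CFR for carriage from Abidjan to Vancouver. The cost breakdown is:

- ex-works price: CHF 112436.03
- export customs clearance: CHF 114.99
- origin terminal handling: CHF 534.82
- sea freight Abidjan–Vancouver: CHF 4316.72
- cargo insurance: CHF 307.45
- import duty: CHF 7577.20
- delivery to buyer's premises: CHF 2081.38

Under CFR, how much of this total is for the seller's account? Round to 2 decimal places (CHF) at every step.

CFR: the seller pays costs through ocean freight to the destination port, but not insurance.
Seller's account: goods 112436.03 + export clearance 114.99 + origin terminal 534.82 + freight 4316.72 = 117402.56
Buyer's account: insurance 307.45 + duty 7577.20 + delivery 2081.38 = 9966.03

Seller's account: CHF 117402.56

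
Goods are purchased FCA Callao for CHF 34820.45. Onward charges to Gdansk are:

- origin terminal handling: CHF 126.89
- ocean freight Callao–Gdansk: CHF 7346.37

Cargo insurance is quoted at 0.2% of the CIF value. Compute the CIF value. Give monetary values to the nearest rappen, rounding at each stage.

CIF value: CHF 42378.47

Let C be the CIF value. C = FCA price + pre-shipment costs + freight + 0.2% × C
C − 0.2% × C = 34820.45 + 126.89 + 7346.37
0.998 × C = 42293.71
C = 42293.71 / 0.998 = 42378.47
Insurance premium = 0.2% × 42378.47 = 84.76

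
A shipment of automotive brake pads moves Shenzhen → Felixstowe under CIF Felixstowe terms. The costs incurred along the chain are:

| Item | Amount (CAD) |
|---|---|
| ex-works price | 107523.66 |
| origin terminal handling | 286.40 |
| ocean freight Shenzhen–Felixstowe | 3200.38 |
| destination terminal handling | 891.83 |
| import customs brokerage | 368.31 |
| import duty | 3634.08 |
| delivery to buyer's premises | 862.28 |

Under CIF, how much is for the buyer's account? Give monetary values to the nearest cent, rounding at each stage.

CIF: the seller pays costs through ocean freight and marine insurance to the destination port.
Seller's account: goods 107523.66 + origin terminal 286.40 + freight 3200.38 = 111010.44
Buyer's account: destination terminal 891.83 + brokerage 368.31 + duty 3634.08 + delivery 862.28 = 5756.50

Buyer's account: CAD 5756.50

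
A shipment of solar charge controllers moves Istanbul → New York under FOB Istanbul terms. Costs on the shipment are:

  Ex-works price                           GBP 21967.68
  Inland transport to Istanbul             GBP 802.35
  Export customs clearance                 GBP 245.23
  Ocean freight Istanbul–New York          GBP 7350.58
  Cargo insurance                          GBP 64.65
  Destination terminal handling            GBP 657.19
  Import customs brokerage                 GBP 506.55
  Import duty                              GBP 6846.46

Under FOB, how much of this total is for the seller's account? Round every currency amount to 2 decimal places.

FOB: the seller bears costs until goods are on board at the origin port; the buyer bears freight, insurance and all costs thereafter.
Seller's account: goods 21967.68 + inland to port 802.35 + export clearance 245.23 = 23015.26
Buyer's account: freight 7350.58 + insurance 64.65 + destination terminal 657.19 + brokerage 506.55 + duty 6846.46 = 15425.43

Seller's account: GBP 23015.26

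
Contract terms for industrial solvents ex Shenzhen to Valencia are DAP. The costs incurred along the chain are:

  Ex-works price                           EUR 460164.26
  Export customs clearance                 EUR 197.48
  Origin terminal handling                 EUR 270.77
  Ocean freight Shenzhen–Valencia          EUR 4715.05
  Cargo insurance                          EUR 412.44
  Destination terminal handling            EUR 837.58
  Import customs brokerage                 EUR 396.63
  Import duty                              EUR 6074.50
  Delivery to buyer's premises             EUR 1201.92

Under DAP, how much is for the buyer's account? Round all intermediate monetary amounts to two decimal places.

Buyer's account: EUR 6471.13

DAP: the seller bears all costs to the named destination except import duty and clearance.
Seller's account: goods 460164.26 + export clearance 197.48 + origin terminal 270.77 + freight 4715.05 + insurance 412.44 + destination terminal 837.58 + delivery 1201.92 = 467799.50
Buyer's account: brokerage 396.63 + duty 6074.50 = 6471.13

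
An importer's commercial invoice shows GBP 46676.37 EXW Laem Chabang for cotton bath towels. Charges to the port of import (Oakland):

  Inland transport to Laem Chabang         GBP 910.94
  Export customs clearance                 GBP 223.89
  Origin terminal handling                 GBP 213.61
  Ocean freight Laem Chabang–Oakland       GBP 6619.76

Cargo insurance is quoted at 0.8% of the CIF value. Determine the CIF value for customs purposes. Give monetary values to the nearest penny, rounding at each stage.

CIF value: GBP 55085.25

Let C be the CIF value. C = EXW price + pre-shipment costs + freight + 0.8% × C
C − 0.8% × C = 46676.37 + 910.94 + 223.89 + 213.61 + 6619.76
0.992 × C = 54644.57
C = 54644.57 / 0.992 = 55085.25
Insurance premium = 0.8% × 55085.25 = 440.68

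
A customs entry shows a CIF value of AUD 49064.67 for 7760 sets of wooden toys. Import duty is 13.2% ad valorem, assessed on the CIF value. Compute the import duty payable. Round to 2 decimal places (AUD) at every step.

Import duty = 49064.67 × 13.2% = 6476.54

Import duty: AUD 6476.54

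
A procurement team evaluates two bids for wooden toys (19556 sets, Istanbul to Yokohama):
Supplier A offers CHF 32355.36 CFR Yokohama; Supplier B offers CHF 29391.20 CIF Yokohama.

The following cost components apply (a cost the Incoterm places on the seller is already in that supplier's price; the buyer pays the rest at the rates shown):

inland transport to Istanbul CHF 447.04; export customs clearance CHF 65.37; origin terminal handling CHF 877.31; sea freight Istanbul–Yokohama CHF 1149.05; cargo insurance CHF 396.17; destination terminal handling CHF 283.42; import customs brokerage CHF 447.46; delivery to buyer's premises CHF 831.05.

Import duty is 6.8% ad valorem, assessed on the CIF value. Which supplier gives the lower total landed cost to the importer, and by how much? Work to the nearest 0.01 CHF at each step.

Supplier A (CFR):
CIF value = CFR price + insurance = 32355.36 + 396.17 = 32751.53
Import duty = 32751.53 × 6.8% = 2227.10
Buyer bears (A): 396.17 + 283.42 + 447.46 + 831.05 = 1958.10
Landed cost (A) = invoice 32355.36 + 1958.10 + duty 2227.10 = 36540.56
Supplier B (CIF):
The CIF price already equals the CIF value: 29391.20
Import duty = 29391.20 × 6.8% = 1998.60
Buyer bears (B): 283.42 + 447.46 + 831.05 = 1561.93
Landed cost (B) = invoice 29391.20 + 1561.93 + duty 1998.60 = 32951.73
Difference = |36540.56 − 32951.73| = 3588.83

Supplier B is cheaper by CHF 3588.83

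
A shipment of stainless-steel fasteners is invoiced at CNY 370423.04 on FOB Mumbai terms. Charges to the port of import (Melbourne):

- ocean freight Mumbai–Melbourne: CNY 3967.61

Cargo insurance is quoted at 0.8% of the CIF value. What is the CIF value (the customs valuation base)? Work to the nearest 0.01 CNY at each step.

Let C be the CIF value. C = FOB price + freight + 0.8% × C
C − 0.8% × C = 370423.04 + 3967.61
0.992 × C = 374390.65
C = 374390.65 / 0.992 = 377409.93
Insurance premium = 0.8% × 377409.93 = 3019.28

CIF value: CNY 377409.93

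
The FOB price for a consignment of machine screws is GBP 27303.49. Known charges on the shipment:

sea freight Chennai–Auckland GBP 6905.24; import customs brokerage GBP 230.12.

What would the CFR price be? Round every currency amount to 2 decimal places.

Not relevant to the conversion: brokerage — on the buyer under both terms; not part of either seller's price.
From FOB to CFR, the seller additionally bears: freight.
CFR price = 27303.49 + 6905.24 = 34208.73

CFR price: GBP 34208.73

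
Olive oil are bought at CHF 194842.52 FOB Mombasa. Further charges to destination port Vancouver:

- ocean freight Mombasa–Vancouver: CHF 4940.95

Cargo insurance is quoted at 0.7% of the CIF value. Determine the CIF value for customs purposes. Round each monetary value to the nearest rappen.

CIF value: CHF 201191.81

Let C be the CIF value. C = FOB price + freight + 0.7% × C
C − 0.7% × C = 194842.52 + 4940.95
0.993 × C = 199783.47
C = 199783.47 / 0.993 = 201191.81
Insurance premium = 0.7% × 201191.81 = 1408.34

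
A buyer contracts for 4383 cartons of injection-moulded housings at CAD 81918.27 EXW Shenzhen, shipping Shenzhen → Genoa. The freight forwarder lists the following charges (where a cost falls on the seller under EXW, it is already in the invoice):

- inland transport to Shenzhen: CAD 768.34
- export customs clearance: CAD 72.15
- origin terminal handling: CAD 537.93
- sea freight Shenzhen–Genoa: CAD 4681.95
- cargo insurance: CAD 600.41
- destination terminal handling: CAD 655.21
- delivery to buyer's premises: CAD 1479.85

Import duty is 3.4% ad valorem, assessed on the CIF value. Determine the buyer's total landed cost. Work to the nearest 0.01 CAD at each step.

EXW: the seller makes goods available at their premises; the buyer bears all onward costs.
CIF value = EXW price + inland to port + export clearance + origin terminal + freight + insurance = 81918.27 + 768.34 + 72.15 + 537.93 + 4681.95 + 600.41 = 88579.05
Import duty = 88579.05 × 3.4% = 3011.69
Buyer bears: inland to port 768.34 + export clearance 72.15 + origin terminal 537.93 + freight 4681.95 + insurance 600.41 + destination terminal 655.21 + delivery 1479.85 + duty 3011.69 = 11807.53
Landed cost = invoice 81918.27 + 11807.53 = 93725.80

Total landed cost: CAD 93725.80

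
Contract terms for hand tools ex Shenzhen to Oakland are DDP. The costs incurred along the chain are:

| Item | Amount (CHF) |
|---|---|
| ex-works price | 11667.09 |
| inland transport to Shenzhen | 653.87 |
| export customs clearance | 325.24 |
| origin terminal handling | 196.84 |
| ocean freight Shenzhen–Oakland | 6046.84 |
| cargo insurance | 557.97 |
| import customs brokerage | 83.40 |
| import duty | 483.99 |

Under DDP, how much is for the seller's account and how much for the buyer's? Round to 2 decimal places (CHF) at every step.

DDP: the seller bears all costs including import duty.
Seller's account: goods 11667.09 + inland to port 653.87 + export clearance 325.24 + origin terminal 196.84 + freight 6046.84 + insurance 557.97 + brokerage 83.40 + duty 483.99 = 20015.24
Buyer's account: 0.00

Seller: CHF 20015.24; buyer: CHF 0.00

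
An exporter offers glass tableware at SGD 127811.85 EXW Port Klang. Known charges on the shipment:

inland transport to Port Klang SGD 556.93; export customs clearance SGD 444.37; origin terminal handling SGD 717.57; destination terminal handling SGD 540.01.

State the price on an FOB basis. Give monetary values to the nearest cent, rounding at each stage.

FOB price: SGD 129530.72

Not relevant to the conversion: destination terminal — on the buyer under both terms; not part of either seller's price.
From EXW to FOB, the seller additionally bears: inland to port, export clearance, origin terminal.
FOB price = 127811.85 + 556.93 + 444.37 + 717.57 = 129530.72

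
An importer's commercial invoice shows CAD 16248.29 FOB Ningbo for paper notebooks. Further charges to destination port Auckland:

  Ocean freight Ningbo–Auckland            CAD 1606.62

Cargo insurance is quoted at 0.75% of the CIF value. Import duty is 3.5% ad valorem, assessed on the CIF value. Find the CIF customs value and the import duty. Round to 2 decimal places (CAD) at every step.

Let C be the CIF value. C = FOB price + freight + 0.75% × C
C − 0.75% × C = 16248.29 + 1606.62
0.9925 × C = 17854.91
C = 17854.91 / 0.9925 = 17989.83
Insurance premium = 0.75% × 17989.83 = 134.92
Import duty = 17989.83 × 3.5% = 629.64

CIF value: CAD 17989.83; import duty: CAD 629.64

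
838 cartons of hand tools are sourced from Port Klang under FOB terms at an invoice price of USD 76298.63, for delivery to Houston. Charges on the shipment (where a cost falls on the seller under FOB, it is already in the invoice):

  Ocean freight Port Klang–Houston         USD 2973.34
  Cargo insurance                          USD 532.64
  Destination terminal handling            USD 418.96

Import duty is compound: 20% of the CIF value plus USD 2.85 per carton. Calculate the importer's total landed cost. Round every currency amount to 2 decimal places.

Total landed cost: USD 98572.79

FOB: the seller bears costs until goods are on board at the origin port; the buyer bears freight, insurance and all costs thereafter.
CIF value = FOB price + freight + insurance = 76298.63 + 2973.34 + 532.64 = 79804.61
Ad valorem component: 79804.61 × 20% = 15960.92
Specific component: 838 × 2.85 = 2388.30
Import duty = 15960.92 + 2388.30 = 18349.22
Buyer bears: freight 2973.34 + insurance 532.64 + destination terminal 418.96 + duty 18349.22 = 22274.16
Landed cost = invoice 76298.63 + 22274.16 = 98572.79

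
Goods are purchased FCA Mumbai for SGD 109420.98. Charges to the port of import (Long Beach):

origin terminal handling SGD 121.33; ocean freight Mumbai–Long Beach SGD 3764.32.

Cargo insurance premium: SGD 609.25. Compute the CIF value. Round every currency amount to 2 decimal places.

CIF = FCA price + pre-shipment costs + freight + insurance
CIF = 109420.98 + 121.33 + 3764.32 + 609.25 = 113915.88

CIF value: SGD 113915.88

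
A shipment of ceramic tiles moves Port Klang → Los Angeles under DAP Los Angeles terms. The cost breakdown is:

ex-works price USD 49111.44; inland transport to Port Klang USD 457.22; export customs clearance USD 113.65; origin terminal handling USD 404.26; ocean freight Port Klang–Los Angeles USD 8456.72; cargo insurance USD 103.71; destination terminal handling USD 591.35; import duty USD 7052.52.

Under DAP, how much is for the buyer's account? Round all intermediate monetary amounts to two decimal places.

DAP: the seller bears all costs to the named destination except import duty and clearance.
Seller's account: goods 49111.44 + inland to port 457.22 + export clearance 113.65 + origin terminal 404.26 + freight 8456.72 + insurance 103.71 + destination terminal 591.35 = 59238.35
Buyer's account: duty 7052.52 = 7052.52

Buyer's account: USD 7052.52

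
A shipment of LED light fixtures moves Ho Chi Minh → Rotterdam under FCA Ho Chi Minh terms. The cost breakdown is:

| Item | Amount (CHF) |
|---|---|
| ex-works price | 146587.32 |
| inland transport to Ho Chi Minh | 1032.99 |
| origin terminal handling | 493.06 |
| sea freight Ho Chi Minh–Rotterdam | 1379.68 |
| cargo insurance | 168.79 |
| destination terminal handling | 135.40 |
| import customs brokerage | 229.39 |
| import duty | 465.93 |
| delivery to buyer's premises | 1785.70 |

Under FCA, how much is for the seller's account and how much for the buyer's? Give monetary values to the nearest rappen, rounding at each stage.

Seller: CHF 147620.31; buyer: CHF 4657.95

FCA: the seller delivers export-cleared goods to the carrier; the buyer bears costs from that point.
Seller's account: goods 146587.32 + inland to port 1032.99 = 147620.31
Buyer's account: origin terminal 493.06 + freight 1379.68 + insurance 168.79 + destination terminal 135.40 + brokerage 229.39 + duty 465.93 + delivery 1785.70 = 4657.95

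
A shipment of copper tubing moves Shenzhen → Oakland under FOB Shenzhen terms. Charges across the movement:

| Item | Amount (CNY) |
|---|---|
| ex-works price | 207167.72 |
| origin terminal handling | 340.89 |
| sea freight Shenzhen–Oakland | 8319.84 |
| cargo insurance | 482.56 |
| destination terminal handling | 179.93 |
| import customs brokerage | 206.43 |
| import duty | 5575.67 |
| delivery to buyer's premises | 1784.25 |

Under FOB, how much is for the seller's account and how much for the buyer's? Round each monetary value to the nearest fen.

FOB: the seller bears costs until goods are on board at the origin port; the buyer bears freight, insurance and all costs thereafter.
Seller's account: goods 207167.72 + origin terminal 340.89 = 207508.61
Buyer's account: freight 8319.84 + insurance 482.56 + destination terminal 179.93 + brokerage 206.43 + duty 5575.67 + delivery 1784.25 = 16548.68

Seller: CNY 207508.61; buyer: CNY 16548.68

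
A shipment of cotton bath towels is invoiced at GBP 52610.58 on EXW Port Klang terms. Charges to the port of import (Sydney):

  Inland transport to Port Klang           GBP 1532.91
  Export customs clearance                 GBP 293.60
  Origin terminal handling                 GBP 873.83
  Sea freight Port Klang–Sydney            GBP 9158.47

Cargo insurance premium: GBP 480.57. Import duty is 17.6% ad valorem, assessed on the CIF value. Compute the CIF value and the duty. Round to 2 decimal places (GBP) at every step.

CIF value: GBP 64949.96; import duty: GBP 11431.19

CIF = EXW price + pre-shipment costs + freight + insurance
CIF = 52610.58 + 1532.91 + 293.60 + 873.83 + 9158.47 + 480.57 = 64949.96
Import duty = 64949.96 × 17.6% = 11431.19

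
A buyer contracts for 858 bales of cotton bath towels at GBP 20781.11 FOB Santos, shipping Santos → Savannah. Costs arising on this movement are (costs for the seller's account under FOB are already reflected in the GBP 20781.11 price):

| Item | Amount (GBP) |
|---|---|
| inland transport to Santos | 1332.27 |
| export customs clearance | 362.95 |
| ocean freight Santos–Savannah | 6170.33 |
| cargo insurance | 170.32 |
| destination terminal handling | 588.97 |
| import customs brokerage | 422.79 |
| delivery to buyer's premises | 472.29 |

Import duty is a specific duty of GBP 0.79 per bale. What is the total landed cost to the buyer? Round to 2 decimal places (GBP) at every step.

FOB: the seller bears costs until goods are on board at the origin port; the buyer bears freight, insurance and all costs thereafter.
Already in the invoice (seller's account under FOB): inland to port, export clearance — exclude.
CIF value = FOB price + freight + insurance = 20781.11 + 6170.33 + 170.32 = 27121.76
Import duty = 858 × 0.79 = 677.82
Buyer bears: freight 6170.33 + insurance 170.32 + destination terminal 588.97 + brokerage 422.79 + delivery 472.29 + duty 677.82 = 8502.52
Landed cost = invoice 20781.11 + 8502.52 = 29283.63

Total landed cost: GBP 29283.63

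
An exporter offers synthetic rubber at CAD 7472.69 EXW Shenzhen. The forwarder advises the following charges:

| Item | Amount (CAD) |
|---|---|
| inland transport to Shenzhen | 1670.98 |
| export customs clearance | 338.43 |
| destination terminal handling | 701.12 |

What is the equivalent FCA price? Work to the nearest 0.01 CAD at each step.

FCA price: CAD 9482.10

Not relevant to the conversion: destination terminal — on the buyer under both terms; not part of either seller's price.
From EXW to FCA, the seller additionally bears: inland to port, export clearance.
FCA price = 7472.69 + 1670.98 + 338.43 = 9482.10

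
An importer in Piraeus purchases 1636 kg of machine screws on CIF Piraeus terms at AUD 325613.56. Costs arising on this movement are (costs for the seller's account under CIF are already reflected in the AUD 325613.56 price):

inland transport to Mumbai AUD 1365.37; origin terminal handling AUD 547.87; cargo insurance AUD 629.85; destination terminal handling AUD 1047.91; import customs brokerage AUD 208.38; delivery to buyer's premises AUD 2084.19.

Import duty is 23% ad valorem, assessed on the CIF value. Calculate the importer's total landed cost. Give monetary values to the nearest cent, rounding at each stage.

CIF: the seller pays costs through ocean freight and marine insurance to the destination port.
Already in the invoice (seller's account under CIF): inland to port, origin terminal, insurance — exclude.
The CIF price already equals the CIF value: 325613.56
Import duty = 325613.56 × 23% = 74891.12
Buyer bears: destination terminal 1047.91 + brokerage 208.38 + delivery 2084.19 + duty 74891.12 = 78231.60
Landed cost = invoice 325613.56 + 78231.60 = 403845.16

Total landed cost: AUD 403845.16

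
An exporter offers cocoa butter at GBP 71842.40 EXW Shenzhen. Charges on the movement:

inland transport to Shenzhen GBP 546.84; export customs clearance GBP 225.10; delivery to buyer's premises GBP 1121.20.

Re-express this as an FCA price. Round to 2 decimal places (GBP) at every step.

FCA price: GBP 72614.34

Not relevant to the conversion: delivery — on the buyer under both terms; not part of either seller's price.
From EXW to FCA, the seller additionally bears: inland to port, export clearance.
FCA price = 71842.40 + 546.84 + 225.10 = 72614.34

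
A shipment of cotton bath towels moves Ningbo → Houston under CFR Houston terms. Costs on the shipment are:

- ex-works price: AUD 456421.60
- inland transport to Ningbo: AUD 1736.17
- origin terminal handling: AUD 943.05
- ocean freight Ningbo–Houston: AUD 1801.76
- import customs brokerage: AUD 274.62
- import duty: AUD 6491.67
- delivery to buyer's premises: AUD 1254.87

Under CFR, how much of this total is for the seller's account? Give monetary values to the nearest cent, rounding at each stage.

CFR: the seller pays costs through ocean freight to the destination port, but not insurance.
Seller's account: goods 456421.60 + inland to port 1736.17 + origin terminal 943.05 + freight 1801.76 = 460902.58
Buyer's account: brokerage 274.62 + duty 6491.67 + delivery 1254.87 = 8021.16

Seller's account: AUD 460902.58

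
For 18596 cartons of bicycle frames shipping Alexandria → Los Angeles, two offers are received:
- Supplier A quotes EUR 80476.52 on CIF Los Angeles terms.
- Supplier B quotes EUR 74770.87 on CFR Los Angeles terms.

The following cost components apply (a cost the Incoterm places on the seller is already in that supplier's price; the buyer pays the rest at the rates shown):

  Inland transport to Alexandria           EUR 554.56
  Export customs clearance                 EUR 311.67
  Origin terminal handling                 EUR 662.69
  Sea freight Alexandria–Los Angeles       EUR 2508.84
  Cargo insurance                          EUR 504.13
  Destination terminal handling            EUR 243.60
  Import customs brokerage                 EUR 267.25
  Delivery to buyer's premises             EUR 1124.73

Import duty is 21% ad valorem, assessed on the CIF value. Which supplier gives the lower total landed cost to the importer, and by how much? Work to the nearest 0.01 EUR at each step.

Supplier B is cheaper by EUR 6293.84

Supplier A (CIF):
The CIF price already equals the CIF value: 80476.52
Import duty = 80476.52 × 21% = 16900.07
Buyer bears (A): 243.60 + 267.25 + 1124.73 = 1635.58
Landed cost (A) = invoice 80476.52 + 1635.58 + duty 16900.07 = 99012.17
Supplier B (CFR):
CIF value = CFR price + insurance = 74770.87 + 504.13 = 75275.00
Import duty = 75275.00 × 21% = 15807.75
Buyer bears (B): 504.13 + 243.60 + 267.25 + 1124.73 = 2139.71
Landed cost (B) = invoice 74770.87 + 2139.71 + duty 15807.75 = 92718.33
Difference = |99012.17 − 92718.33| = 6293.84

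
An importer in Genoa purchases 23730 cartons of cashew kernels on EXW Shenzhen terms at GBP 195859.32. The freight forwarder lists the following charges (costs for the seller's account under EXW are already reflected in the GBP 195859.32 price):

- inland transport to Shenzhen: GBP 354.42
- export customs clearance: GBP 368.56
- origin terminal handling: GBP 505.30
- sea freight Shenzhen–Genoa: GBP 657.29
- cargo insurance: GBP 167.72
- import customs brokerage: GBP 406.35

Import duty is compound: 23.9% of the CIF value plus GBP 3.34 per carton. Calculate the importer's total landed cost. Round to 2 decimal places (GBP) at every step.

EXW: the seller makes goods available at their premises; the buyer bears all onward costs.
CIF value = EXW price + inland to port + export clearance + origin terminal + freight + insurance = 195859.32 + 354.42 + 368.56 + 505.30 + 657.29 + 167.72 = 197912.61
Ad valorem component: 197912.61 × 23.9% = 47301.11
Specific component: 23730 × 3.34 = 79258.20
Import duty = 47301.11 + 79258.20 = 126559.31
Buyer bears: inland to port 354.42 + export clearance 368.56 + origin terminal 505.30 + freight 657.29 + insurance 167.72 + brokerage 406.35 + duty 126559.31 = 129018.95
Landed cost = invoice 195859.32 + 129018.95 = 324878.27

Total landed cost: GBP 324878.27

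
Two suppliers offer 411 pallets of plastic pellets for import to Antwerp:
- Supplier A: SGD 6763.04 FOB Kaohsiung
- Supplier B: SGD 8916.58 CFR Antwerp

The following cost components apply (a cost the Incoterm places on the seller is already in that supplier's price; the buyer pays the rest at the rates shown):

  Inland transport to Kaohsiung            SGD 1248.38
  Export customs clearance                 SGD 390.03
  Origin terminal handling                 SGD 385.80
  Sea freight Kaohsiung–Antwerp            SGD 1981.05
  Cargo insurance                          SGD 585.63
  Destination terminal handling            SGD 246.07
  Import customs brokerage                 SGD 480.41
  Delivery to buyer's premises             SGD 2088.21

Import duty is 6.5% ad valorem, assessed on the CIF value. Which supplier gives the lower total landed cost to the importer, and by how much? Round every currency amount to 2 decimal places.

Supplier A (FOB):
CIF value = FOB price + freight + insurance = 6763.04 + 1981.05 + 585.63 = 9329.72
Import duty = 9329.72 × 6.5% = 606.43
Buyer bears (A): 1981.05 + 585.63 + 246.07 + 480.41 + 2088.21 = 5381.37
Landed cost (A) = invoice 6763.04 + 5381.37 + duty 606.43 = 12750.84
Supplier B (CFR):
CIF value = CFR price + insurance = 8916.58 + 585.63 = 9502.21
Import duty = 9502.21 × 6.5% = 617.64
Buyer bears (B): 585.63 + 246.07 + 480.41 + 2088.21 = 3400.32
Landed cost (B) = invoice 8916.58 + 3400.32 + duty 617.64 = 12934.54
Difference = |12750.84 − 12934.54| = 183.70

Supplier A is cheaper by SGD 183.70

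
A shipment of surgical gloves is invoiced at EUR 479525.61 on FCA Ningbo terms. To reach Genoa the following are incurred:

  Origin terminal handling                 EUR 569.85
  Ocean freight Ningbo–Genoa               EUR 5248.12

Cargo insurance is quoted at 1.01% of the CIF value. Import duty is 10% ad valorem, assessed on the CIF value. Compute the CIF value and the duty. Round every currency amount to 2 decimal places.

Let C be the CIF value. C = FCA price + pre-shipment costs + freight + 1.01% × C
C − 1.01% × C = 479525.61 + 569.85 + 5248.12
0.9899 × C = 485343.58
C = 485343.58 / 0.9899 = 490295.57
Insurance premium = 1.01% × 490295.57 = 4951.99
Import duty = 490295.57 × 10% = 49029.56

CIF value: EUR 490295.57; import duty: EUR 49029.56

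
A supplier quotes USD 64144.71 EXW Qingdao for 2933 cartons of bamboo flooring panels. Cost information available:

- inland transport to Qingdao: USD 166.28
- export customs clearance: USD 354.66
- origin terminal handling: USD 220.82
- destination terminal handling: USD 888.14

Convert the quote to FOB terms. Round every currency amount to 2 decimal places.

Not relevant to the conversion: destination terminal — on the buyer under both terms; not part of either seller's price.
From EXW to FOB, the seller additionally bears: inland to port, export clearance, origin terminal.
FOB price = 64144.71 + 166.28 + 354.66 + 220.82 = 64886.47

FOB price: USD 64886.47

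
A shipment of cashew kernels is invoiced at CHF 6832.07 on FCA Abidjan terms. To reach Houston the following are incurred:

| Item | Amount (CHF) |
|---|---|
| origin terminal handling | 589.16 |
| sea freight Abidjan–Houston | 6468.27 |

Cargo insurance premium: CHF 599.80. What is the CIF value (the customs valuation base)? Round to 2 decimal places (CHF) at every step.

CIF = FCA price + pre-shipment costs + freight + insurance
CIF = 6832.07 + 589.16 + 6468.27 + 599.80 = 14489.30

CIF value: CHF 14489.30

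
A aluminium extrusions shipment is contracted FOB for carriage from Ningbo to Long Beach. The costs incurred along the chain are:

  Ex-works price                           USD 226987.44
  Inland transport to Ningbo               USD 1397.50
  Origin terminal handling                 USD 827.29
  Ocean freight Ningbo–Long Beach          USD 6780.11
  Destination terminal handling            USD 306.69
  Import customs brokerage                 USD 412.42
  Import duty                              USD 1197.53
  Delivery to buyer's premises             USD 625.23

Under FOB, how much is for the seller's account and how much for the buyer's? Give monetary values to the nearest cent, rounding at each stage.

Seller: USD 229212.23; buyer: USD 9321.98

FOB: the seller bears costs until goods are on board at the origin port; the buyer bears freight, insurance and all costs thereafter.
Seller's account: goods 226987.44 + inland to port 1397.50 + origin terminal 827.29 = 229212.23
Buyer's account: freight 6780.11 + destination terminal 306.69 + brokerage 412.42 + duty 1197.53 + delivery 625.23 = 9321.98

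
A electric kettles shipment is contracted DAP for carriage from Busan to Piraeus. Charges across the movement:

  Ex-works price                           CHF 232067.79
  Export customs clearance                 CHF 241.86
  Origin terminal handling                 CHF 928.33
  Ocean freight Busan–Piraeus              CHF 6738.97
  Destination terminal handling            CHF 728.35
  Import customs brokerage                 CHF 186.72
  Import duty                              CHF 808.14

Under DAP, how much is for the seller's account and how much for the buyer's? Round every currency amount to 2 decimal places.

Seller: CHF 240705.30; buyer: CHF 994.86

DAP: the seller bears all costs to the named destination except import duty and clearance.
Seller's account: goods 232067.79 + export clearance 241.86 + origin terminal 928.33 + freight 6738.97 + destination terminal 728.35 = 240705.30
Buyer's account: brokerage 186.72 + duty 808.14 = 994.86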